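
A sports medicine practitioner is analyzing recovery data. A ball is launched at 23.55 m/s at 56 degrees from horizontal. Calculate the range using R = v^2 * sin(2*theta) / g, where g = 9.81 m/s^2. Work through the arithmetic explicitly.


sin(2 * 56) = sin(112) = 0.927184
v^2 = 23.55^2 = 554.6025
R = 554.6025 * 0.927184 / 9.81
= 52.418 m

52.418 m


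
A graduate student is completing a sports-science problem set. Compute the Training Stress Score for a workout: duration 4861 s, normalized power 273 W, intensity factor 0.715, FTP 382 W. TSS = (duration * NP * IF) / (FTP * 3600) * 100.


Product = 4861 * 273 * 0.715 = 948842.895
Base = 382 * 3600 = 1375200
TSS = 948842.895 / 1375200 * 100 = 69.0

69.0 TSS


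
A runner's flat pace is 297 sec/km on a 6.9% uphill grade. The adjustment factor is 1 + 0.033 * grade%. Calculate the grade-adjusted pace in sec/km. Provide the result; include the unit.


Factor = 1 + 0.033 * 6.9 = 1.2277
Adjusted pace = 297 * 1.2277
= 364.63 sec/km

364.63 s/km


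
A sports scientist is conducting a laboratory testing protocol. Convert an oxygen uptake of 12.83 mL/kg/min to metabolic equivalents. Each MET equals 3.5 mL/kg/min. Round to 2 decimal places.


One MET = 3.5 mL/kg/min
Number of METs = 12.83 / 3.5
= 3.67 METs

3.67 METs


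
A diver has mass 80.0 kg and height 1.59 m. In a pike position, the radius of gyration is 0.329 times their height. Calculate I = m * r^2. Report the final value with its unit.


r = 0.329 * 1.59 = 0.52311 m
I = m * r^2 = 80.0 * 0.273644 = 21.892 kg*m^2

21.892 kg*m^2


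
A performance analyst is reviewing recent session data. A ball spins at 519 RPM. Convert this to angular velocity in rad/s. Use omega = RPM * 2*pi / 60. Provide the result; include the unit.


omega = 519 * 2 * pi / 60
= 519 * 6.28318531 / 60
= 3260.973 / 60
= 54.35 rad/s

54.35 rad/s


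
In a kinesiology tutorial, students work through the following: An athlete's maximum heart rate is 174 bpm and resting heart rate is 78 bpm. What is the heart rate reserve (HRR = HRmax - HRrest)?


HRR = HRmax - HRrest
= 174 - 78
= 96 bpm

96 bpm


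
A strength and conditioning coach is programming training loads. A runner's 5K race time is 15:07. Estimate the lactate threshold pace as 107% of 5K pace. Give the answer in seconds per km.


Total race time = 15*60 + 7 = 907 seconds
5K pace = 907 / 5 = 181.4 sec/km
LT pace = 181.4 * 1.07 = 194.1 sec/km

194.1 s/km


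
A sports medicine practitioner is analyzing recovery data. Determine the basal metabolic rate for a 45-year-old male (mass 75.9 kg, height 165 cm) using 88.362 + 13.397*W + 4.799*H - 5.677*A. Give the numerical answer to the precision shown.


BMR = 88.362 + 13.397*75.9 + 4.799*165 - 5.677*45
= 1641.56 kcal/day

1641.56 kcal/day


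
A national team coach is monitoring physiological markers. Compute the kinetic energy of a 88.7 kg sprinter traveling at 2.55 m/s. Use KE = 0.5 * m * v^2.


Velocity squared = 6.5025
KE = 0.5 * 88.7 * 6.5025 = 288.39 J

288.39 J


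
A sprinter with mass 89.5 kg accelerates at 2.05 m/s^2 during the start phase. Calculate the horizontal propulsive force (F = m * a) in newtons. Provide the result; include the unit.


F = m * a
= 89.5 * 2.05
= 183.48 N

183.48 N


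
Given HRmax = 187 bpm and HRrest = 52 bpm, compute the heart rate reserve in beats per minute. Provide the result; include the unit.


Heart rate reserve = maximum HR minus resting HR
HRR = 187 - 52 = 135 bpm

135 bpm


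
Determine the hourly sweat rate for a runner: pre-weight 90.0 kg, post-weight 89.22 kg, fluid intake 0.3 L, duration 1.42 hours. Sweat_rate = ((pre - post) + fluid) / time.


Mass lost = 90.0 - 89.22 = 0.78 kg
Add fluid consumed: 0.78 + 0.3 = 1.08 L total sweat
Sweat rate = 1.08 / 1.42 = 0.761 L/h

0.761 L/h


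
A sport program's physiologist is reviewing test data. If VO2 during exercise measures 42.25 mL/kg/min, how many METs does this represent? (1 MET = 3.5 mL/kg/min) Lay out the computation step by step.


METs = VO2 / 3.5 = 42.25 / 3.5 = 12.07

12.07 METs


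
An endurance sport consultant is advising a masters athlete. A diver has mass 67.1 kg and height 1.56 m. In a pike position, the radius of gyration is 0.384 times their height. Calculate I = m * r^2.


r = 0.384 * 1.56 = 0.59904 m
I = m * r^2 = 67.1 * 0.358849 = 24.079 kg*m^2

24.079 kg*m^2


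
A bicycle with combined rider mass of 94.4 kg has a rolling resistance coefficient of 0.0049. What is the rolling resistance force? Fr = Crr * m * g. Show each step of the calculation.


Fr = 0.0049 * 94.4 * 9.81
= 0.46256 * 9.81
= 4.538 N

4.538 N


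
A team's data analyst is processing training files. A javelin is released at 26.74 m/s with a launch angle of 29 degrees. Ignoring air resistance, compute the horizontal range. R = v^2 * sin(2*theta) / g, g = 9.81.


Launch speed squared = 715.0276
sin(2 * 29 deg) = 0.848048
Range = 715.0276 * 0.848048 / 9.81
= 61.812 m

61.812 m


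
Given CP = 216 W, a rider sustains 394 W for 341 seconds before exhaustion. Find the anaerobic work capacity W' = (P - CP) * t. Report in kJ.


Excess power = 394 - 216 = 178 W
Work above CP = 178 * 341 = 60698 J
W' = 60.698 kJ

60.698 kJ


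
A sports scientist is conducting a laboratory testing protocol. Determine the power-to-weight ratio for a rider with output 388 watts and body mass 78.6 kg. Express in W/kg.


P/W = 388 / 78.6 = 4.936 W/kg

4.936 W/kg


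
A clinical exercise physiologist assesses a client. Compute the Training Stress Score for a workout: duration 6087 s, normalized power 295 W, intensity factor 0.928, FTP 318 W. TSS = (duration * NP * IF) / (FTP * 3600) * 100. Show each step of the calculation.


Product = 6087 * 295 * 0.928 = 1666377.12
Base = 318 * 3600 = 1144800
TSS = 1666377.12 / 1144800 * 100 = 145.56

145.56 TSS


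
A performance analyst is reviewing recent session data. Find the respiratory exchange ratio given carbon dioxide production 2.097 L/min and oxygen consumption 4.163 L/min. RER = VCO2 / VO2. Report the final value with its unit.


VCO2 = 2.097 L/min
VO2 = 4.163 L/min
RER = 2.097 / 4.163 = 0.5037

0.5037


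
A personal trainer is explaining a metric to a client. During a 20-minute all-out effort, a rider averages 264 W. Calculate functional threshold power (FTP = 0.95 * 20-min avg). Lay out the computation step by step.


FTP = 0.95 * 264
= 250.8 W

250.8 W


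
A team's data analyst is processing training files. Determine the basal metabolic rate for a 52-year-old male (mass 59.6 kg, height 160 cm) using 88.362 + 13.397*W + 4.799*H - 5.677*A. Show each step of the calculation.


BMR = 88.362 + 13.397*59.6 + 4.799*160 - 5.677*52
= 1359.46 kcal/day

1359.46 kcal/day


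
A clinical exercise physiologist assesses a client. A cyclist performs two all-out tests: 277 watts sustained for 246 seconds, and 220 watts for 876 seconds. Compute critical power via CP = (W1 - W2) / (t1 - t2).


W1 = P1 * t1 = 277 * 246 = 68142 J
W2 = P2 * t2 = 220 * 876 = 192720 J
CP = (68142 - 192720) / (246 - 876)
= 197.74 W

197.74 W


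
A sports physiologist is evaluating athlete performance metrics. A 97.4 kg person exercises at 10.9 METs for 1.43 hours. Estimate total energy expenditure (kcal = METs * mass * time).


Energy = METs * mass(kg) * time(h)
= 10.9 * 97.4 * 1.43
= 1518.17 kcal

1518.17 kcal


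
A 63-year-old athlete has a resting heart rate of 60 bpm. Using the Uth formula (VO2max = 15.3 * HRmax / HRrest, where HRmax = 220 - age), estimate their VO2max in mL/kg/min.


HRmax = 220 - 63 = 157 bpm
Ratio = HRmax / HRrest = 157 / 60 = 2.6167
VO2max = 15.3 * 2.6167 = 40.04 mL/kg/min

40.04 mL/kg/min


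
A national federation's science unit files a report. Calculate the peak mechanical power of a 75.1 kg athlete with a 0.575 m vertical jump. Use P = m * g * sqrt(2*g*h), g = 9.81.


First, sqrt(2gh) = sqrt(2 * 9.81 * 0.575)
= sqrt(11.2815) = 3.358794 m/s
Power = 75.1 * 9.81 * 3.358794 = 2474.53 W

2474.53 W


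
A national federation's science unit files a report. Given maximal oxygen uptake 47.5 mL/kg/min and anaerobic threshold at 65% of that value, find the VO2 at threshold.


Percentage as decimal = 0.65
VO2 at AT = 47.5 * 0.65 = 30.88 mL/kg/min

30.88 mL/kg/min


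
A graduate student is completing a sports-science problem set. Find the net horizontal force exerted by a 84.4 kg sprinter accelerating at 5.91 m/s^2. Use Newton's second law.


Newton's second law: F = m * a
F = 84.4 * 5.91 = 498.8 N

498.8 N


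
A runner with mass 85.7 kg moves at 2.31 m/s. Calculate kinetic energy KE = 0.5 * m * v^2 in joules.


v^2 = 2.31^2 = 5.3361
KE = 0.5 * 85.7 * 5.3361
= 228.65 J

228.65 J


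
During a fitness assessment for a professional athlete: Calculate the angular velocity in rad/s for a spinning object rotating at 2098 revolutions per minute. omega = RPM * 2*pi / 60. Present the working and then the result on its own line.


omega = RPM * 2*pi / 60
= 2098 * 6.28318531 / 60
= 219.702 rad/s

219.702 rad/s


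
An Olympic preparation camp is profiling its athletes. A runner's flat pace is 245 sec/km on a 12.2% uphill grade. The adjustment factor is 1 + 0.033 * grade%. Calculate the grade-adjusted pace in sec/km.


Factor = 1 + 0.033 * 12.2 = 1.4026
Adjusted pace = 245 * 1.4026
= 343.64 sec/km

343.64 s/km


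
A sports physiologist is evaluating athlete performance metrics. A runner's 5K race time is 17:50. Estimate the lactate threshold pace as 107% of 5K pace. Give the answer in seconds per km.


Total race time = 17*60 + 50 = 1070 seconds
5K pace = 1070 / 5 = 214.0 sec/km
LT pace = 214.0 * 1.07 = 228.98 sec/km

228.98 s/km


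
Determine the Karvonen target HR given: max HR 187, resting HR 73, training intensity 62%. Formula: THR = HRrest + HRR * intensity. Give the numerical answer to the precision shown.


HRR = HRmax - HRrest = 187 - 73 = 114
THR = 73 + 114 * 0.62
= 143.68 bpm

143.68 bpm


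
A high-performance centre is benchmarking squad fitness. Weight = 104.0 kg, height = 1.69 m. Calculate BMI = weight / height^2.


height^2 = 1.69^2 = 2.8561
BMI = 104.0 / 2.8561 = 36.41 kg/m^2

36.41 kg/m^2


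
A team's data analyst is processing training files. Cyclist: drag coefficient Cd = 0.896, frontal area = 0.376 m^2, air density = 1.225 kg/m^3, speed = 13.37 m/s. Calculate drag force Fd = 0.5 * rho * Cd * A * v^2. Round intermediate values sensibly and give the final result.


v^2 = 13.37^2 = 178.7569
Fd = 0.5 * 1.225 * 0.896 * 0.376 * 178.7569
= 36.886 N

36.886 N


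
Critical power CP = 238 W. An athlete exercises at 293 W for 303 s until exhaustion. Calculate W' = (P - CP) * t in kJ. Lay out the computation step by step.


P - CP = 293 - 238 = 55 W
W' = 55 * 303 = 16665 J
= 16665 / 1000 = 16.665 kJ

16.665 kJ


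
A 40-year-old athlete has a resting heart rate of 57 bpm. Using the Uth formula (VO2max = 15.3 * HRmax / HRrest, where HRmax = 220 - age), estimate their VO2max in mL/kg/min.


HRmax = 220 - 40 = 180 bpm
Ratio = HRmax / HRrest = 180 / 57 = 3.1579
VO2max = 15.3 * 3.1579 = 48.32 mL/kg/min

48.32 mL/kg/min


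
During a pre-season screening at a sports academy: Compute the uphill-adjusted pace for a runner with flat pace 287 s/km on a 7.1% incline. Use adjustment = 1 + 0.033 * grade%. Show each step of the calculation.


Adjustment factor = 1 + 0.033 * 7.1 = 1.2343
Grade-adjusted pace = 287 * 1.2343 = 354.24 s/km

354.24 s/km


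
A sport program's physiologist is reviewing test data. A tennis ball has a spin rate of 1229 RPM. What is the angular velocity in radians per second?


Convert RPM to rad/s: multiply by 2*pi and divide by 60
omega = 1229 * 2 * pi / 60
= 128.701 rad/s

128.701 rad/s


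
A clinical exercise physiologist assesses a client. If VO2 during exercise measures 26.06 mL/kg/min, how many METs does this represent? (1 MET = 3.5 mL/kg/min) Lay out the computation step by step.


METs = VO2 / 3.5 = 26.06 / 3.5 = 7.45

7.45 METs


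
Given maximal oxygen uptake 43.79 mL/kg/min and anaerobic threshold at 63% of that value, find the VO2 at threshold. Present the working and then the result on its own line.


Percentage as decimal = 0.63
VO2 at AT = 43.79 * 0.63 = 27.59 mL/kg/min

27.59 mL/kg/min


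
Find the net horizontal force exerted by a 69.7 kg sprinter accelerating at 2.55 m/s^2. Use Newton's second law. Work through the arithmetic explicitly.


Newton's second law: F = m * a
F = 69.7 * 2.55 = 177.74 N

177.74 N


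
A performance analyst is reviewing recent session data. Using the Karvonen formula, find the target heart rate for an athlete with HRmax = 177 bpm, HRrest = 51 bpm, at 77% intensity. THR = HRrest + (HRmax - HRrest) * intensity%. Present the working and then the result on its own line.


HRR = 177 - 51 = 126
THR = 51 + 126 * 0.77
= 51 + 97.02
= 148.02 bpm

148.02 bpm


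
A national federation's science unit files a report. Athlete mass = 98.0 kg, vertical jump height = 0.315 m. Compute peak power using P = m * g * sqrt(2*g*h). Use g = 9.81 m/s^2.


sqrt(2 * 9.81 * 0.315) = sqrt(6.1803) = 2.486021 m/s
P = 98.0 * 9.81 * 2.486021
= 2390.01 W

2390.01 W


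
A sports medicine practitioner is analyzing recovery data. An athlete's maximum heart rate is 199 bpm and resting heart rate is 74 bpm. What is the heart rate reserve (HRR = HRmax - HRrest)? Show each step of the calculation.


HRR = HRmax - HRrest
= 199 - 74
= 125 bpm

125 bpm


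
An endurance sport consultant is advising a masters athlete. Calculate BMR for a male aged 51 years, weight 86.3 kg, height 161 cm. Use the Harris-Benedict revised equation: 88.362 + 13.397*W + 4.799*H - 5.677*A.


Substituting values:
W term = 13.397 * 86.3 = 1156.1611
H term = 4.799 * 161 = 772.639
A term = 5.677 * 51 = 289.527
BMR = 1727.64 kcal/day

1727.64 kcal/day


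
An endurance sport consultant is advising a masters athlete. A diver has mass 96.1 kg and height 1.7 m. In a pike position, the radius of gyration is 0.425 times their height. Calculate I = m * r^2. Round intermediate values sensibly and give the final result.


r = 0.425 * 1.7 = 0.7225 m
I = m * r^2 = 96.1 * 0.522006 = 50.165 kg*m^2

50.165 kg*m^2


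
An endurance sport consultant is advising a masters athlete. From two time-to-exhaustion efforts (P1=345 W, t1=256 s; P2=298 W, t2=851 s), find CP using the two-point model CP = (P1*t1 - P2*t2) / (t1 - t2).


Work in trial 1 = 88320 J
Work in trial 2 = 253598 J
Delta work = -165278 J
Delta time = -595 s
CP = -165278 / -595 = 277.78 W

277.78 W


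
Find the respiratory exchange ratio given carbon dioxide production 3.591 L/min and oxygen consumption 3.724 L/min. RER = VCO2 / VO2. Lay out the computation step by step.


VCO2 = 3.591 L/min
VO2 = 3.724 L/min
RER = 3.591 / 3.724 = 0.9643

0.9643


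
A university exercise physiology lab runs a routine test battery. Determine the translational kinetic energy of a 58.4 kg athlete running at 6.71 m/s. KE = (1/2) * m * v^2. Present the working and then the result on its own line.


KE = 0.5 * m * v^2
= 0.5 * 58.4 * 6.71^2
= 0.5 * 58.4 * 45.0241
= 1314.7 J

1314.7 J


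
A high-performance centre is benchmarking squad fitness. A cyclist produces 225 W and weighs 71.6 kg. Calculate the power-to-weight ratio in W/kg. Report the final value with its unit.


P/W = power / mass
= 225 / 71.6
= 3.142 W/kg

3.142 W/kg


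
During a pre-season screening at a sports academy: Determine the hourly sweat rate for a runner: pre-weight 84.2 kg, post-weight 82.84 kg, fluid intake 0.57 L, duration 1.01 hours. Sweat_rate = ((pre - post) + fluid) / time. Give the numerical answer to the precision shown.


Mass lost = 84.2 - 82.84 = 1.36 kg
Add fluid consumed: 1.36 + 0.57 = 1.93 L total sweat
Sweat rate = 1.93 / 1.01 = 1.911 L/h

1.911 L/h


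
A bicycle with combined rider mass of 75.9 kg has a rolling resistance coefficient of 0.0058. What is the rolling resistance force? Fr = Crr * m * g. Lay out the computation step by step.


Fr = 0.0058 * 75.9 * 9.81
= 0.44022 * 9.81
= 4.319 N

4.319 N


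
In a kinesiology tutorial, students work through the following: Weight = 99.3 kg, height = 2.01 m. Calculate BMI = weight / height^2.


height^2 = 2.01^2 = 4.0401
BMI = 99.3 / 4.0401 = 24.58 kg/m^2

24.58 kg/m^2


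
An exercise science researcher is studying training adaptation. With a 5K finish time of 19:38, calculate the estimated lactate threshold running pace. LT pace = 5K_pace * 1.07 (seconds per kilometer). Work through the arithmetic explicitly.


Race duration = 1178 s for 5 km
Average pace = 1178 / 5 = 235.6 s/km
LT pace = 235.6 * 1.07
= 252.09 s/km

252.09 s/km


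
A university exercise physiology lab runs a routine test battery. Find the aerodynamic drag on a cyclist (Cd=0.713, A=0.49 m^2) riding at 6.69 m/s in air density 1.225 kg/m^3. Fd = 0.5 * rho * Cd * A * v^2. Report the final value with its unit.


Fd = 0.5 * 1.225 * 0.713 * 0.49 * 6.69^2
= 0.5 * 1.225 * 0.713 * 0.49 * 44.7561
= 9.577 N

9.577 N


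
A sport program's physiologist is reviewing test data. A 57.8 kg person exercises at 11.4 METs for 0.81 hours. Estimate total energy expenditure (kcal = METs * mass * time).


Energy = METs * mass(kg) * time(h)
= 11.4 * 57.8 * 0.81
= 533.73 kcal

533.73 kcal


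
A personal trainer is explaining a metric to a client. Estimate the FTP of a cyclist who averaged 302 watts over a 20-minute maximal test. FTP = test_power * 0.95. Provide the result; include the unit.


FTP = 302 * 0.95 = 286.9 W

286.9 W


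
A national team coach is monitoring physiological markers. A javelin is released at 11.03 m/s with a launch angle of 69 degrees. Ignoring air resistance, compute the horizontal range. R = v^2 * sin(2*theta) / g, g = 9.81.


Launch speed squared = 121.6609
sin(2 * 69 deg) = 0.669131
Range = 121.6609 * 0.669131 / 9.81
= 8.298 m

8.298 m


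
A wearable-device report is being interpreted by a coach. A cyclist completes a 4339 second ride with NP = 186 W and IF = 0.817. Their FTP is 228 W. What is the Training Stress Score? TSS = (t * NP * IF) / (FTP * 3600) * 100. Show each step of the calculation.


t * NP * IF = 4339 * 186 * 0.817 = 659363.118
FTP * 3600 = 820800
TSS = (659363.118 / 820800) * 100 = 80.33

80.33 TSS


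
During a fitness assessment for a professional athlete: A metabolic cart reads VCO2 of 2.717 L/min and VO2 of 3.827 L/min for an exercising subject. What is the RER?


RER = VCO2 / VO2 = 2.717 / 3.827 = 0.71

0.71


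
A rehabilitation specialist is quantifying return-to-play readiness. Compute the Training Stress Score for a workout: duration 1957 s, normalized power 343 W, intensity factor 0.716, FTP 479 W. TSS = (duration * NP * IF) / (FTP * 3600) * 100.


Product = 1957 * 343 * 0.716 = 480615.716
Base = 479 * 3600 = 1724400
TSS = 480615.716 / 1724400 * 100 = 27.87

27.87 TSS


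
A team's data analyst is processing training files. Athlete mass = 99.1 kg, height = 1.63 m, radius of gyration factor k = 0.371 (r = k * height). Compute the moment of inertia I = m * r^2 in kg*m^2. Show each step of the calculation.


r = k * height = 0.371 * 1.63 = 0.60473 m
r^2 = 0.60473^2 = 0.365698
I = 99.1 * 0.365698 = 36.241 kg*m^2

36.241 kg*m^2


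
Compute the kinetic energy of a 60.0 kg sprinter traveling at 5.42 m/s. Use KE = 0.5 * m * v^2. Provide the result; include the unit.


Velocity squared = 29.3764
KE = 0.5 * 60.0 * 29.3764 = 881.29 J

881.29 J


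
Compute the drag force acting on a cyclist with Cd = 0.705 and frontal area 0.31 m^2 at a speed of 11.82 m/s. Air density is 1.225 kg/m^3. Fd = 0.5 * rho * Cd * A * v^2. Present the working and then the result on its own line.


Step 1: v^2 = 139.7124
Step 2: Fd = 0.5 * 1.225 * 0.705 * 0.31 * 139.7124
= 18.702 N

18.702 N


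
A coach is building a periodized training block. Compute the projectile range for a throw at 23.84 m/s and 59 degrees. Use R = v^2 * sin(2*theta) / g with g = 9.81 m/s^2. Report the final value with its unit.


Two times the angle = 118 degrees
sin(118) = 0.882948
R = 568.3456 * 0.882948 / 9.81 = 51.154 m

51.154 m


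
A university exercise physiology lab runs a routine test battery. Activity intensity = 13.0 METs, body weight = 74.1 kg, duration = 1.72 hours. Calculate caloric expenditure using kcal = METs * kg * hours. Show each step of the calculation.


kcal = 13.0 * 74.1 * 1.72
= 963.3 * 1.72
= 1656.88 kcal

1656.88 kcal


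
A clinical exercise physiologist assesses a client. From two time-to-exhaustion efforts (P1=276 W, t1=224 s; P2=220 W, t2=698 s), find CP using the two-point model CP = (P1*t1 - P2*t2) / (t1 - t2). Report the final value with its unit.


Work in trial 1 = 61824 J
Work in trial 2 = 153560 J
Delta work = -91736 J
Delta time = -474 s
CP = -91736 / -474 = 193.54 W

193.54 W


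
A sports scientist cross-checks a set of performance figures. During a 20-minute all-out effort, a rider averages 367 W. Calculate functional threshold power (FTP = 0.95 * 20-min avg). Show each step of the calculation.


FTP = 0.95 * 367
= 348.65 W

348.65 W


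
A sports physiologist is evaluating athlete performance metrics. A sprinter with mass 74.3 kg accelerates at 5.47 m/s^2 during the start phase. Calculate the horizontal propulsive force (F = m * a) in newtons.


F = m * a
= 74.3 * 5.47
= 406.42 N

406.42 N


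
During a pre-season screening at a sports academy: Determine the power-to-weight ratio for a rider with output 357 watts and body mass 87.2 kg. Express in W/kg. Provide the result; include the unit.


P/W = 357 / 87.2 = 4.094 W/kg

4.094 W/kg


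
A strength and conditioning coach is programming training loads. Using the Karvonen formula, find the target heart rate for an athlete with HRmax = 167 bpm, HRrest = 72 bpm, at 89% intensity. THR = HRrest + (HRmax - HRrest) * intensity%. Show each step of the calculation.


HRR = 167 - 72 = 95
THR = 72 + 95 * 0.89
= 72 + 84.55
= 156.55 bpm

156.55 bpm


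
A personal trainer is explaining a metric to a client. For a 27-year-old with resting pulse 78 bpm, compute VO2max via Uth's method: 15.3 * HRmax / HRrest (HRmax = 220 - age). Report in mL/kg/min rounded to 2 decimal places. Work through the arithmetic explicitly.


Step 1: HRmax = 220 - 27 = 193 bpm
Step 2: Ratio = 193 / 78 = 2.4744
Step 3: VO2max = 15.3 * 2.4744 = 37.86 mL/kg/min

37.86 mL/kg/min


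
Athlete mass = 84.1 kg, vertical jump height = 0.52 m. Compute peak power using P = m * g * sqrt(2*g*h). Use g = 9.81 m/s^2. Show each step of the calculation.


sqrt(2 * 9.81 * 0.52) = sqrt(10.2024) = 3.19412 m/s
P = 84.1 * 9.81 * 3.19412
= 2635.22 W

2635.22 W


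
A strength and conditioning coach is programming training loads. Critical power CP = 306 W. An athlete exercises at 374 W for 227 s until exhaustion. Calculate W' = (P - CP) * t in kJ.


P - CP = 374 - 306 = 68 W
W' = 68 * 227 = 15436 J
= 15436 / 1000 = 15.436 kJ

15.436 kJ


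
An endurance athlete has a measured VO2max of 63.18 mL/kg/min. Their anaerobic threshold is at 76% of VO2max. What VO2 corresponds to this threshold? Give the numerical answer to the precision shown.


Anaerobic threshold VO2 = VO2max * 76%
= 63.18 * 0.76
= 48.02 mL/kg/min

48.02 mL/kg/min


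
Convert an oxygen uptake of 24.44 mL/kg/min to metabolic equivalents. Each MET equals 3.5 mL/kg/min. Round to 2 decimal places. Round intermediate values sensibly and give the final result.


One MET = 3.5 mL/kg/min
Number of METs = 24.44 / 3.5
= 6.98 METs

6.98 METs


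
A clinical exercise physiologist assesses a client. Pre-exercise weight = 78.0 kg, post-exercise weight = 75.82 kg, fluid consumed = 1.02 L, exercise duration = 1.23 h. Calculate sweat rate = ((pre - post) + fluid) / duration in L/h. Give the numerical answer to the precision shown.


Weight loss = 78.0 - 75.82 = 2.18 kg (approx L)
Total sweat = 2.18 + 1.02 = 3.2 L
Sweat rate = 3.2 / 1.23 = 2.602 L/h

2.602 L/h


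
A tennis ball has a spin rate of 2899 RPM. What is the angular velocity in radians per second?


Convert RPM to rad/s: multiply by 2*pi and divide by 60
omega = 2899 * 2 * pi / 60
= 303.583 rad/s

303.583 rad/s


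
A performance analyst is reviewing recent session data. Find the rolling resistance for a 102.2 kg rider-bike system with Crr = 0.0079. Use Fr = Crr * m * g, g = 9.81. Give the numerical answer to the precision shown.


m * g = 102.2 * 9.81 = 1002.582 N
Fr = 0.0079 * 1002.582 = 7.92 N

7.92 N


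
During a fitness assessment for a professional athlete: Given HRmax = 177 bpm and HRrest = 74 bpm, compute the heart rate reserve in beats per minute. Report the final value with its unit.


Heart rate reserve = maximum HR minus resting HR
HRR = 177 - 74 = 103 bpm

103 bpm


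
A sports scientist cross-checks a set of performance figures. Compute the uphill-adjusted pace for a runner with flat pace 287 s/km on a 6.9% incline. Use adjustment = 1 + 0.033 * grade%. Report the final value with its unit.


Adjustment factor = 1 + 0.033 * 6.9 = 1.2277
Grade-adjusted pace = 287 * 1.2277 = 352.35 s/km

352.35 s/km


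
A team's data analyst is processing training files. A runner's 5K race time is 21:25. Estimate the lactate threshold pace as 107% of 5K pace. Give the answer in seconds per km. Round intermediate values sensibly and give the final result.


Total race time = 21*60 + 25 = 1285 seconds
5K pace = 1285 / 5 = 257.0 sec/km
LT pace = 257.0 * 1.07 = 274.99 sec/km

274.99 s/km


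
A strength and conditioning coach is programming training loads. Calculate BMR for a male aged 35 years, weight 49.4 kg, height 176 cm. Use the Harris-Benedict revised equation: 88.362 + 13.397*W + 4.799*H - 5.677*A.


Substituting values:
W term = 13.397 * 49.4 = 661.8118
H term = 4.799 * 176 = 844.624
A term = 5.677 * 35 = 198.695
BMR = 1396.1 kcal/day

1396.1 kcal/day


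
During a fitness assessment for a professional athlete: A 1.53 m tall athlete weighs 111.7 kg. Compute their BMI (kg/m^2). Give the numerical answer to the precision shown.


height^2 = 2.3409 m^2
BMI = 111.7 / 2.3409 = 47.72 kg/m^2

47.72 kg/m^2


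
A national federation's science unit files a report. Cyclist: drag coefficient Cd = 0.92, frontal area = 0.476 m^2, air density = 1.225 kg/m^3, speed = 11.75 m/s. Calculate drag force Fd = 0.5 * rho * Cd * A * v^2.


v^2 = 11.75^2 = 138.0625
Fd = 0.5 * 1.225 * 0.92 * 0.476 * 138.0625
= 37.032 N

37.032 N


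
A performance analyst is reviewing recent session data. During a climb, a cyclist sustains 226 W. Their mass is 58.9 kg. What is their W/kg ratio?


Power-to-weight = 226 W / 58.9 kg
= 3.837 W/kg

3.837 W/kg


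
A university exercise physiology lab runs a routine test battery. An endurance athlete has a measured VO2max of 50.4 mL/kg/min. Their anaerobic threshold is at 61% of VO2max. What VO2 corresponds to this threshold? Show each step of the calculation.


Anaerobic threshold VO2 = VO2max * 61%
= 50.4 * 0.61
= 30.74 mL/kg/min

30.74 mL/kg/min


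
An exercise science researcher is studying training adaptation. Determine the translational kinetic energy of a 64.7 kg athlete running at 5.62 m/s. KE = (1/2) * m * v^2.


KE = 0.5 * m * v^2
= 0.5 * 64.7 * 5.62^2
= 0.5 * 64.7 * 31.5844
= 1021.76 J

1021.76 J


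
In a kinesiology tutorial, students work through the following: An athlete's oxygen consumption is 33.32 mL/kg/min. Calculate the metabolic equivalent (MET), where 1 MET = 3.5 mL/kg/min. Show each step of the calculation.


MET = VO2 / 3.5
= 33.32 / 3.5
= 9.52 METs

9.52 METs


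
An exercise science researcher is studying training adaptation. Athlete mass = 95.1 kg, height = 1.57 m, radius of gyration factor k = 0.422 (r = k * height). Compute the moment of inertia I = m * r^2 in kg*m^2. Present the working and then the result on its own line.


r = k * height = 0.422 * 1.57 = 0.66254 m
r^2 = 0.66254^2 = 0.438959
I = 95.1 * 0.438959 = 41.745 kg*m^2

41.745 kg*m^2


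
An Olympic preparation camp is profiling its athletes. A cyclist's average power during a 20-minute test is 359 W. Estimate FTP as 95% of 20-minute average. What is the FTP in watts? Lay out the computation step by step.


FTP = 20-min power * 0.95
= 359 * 0.95
= 341.05 W

341.05 W


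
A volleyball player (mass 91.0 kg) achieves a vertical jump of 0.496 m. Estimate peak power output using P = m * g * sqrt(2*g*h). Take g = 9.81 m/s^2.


2 * g * h = 2 * 9.81 * 0.496 = 9.73152
sqrt(9.73152) = 3.119538 m/s
P = 91.0 * 9.81 * 3.119538 = 2784.84 W

2784.84 W


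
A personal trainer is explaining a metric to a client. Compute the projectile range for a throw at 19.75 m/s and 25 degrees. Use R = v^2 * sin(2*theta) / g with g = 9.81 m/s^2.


Two times the angle = 50 degrees
sin(50) = 0.766044
R = 390.0625 * 0.766044 / 9.81 = 30.459 m

30.459 m


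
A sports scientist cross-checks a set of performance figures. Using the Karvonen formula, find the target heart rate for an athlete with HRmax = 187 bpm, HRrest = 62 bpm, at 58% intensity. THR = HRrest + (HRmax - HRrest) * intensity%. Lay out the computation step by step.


HRR = 187 - 62 = 125
THR = 62 + 125 * 0.58
= 62 + 72.5
= 134.5 bpm

134.5 bpm


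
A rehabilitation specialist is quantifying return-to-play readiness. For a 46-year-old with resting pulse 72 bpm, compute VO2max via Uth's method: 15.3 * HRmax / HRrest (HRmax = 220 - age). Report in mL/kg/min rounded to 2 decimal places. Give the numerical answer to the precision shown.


Step 1: HRmax = 220 - 46 = 174 bpm
Step 2: Ratio = 174 / 72 = 2.4167
Step 3: VO2max = 15.3 * 2.4167 = 36.98 mL/kg/min

36.98 mL/kg/min


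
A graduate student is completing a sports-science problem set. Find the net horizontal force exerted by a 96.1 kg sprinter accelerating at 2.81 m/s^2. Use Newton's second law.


Newton's second law: F = m * a
F = 96.1 * 2.81 = 270.04 N

270.04 N


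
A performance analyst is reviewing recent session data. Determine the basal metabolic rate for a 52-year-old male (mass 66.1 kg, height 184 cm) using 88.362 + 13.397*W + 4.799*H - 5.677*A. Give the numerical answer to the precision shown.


BMR = 88.362 + 13.397*66.1 + 4.799*184 - 5.677*52
= 1561.72 kcal/day

1561.72 kcal/day


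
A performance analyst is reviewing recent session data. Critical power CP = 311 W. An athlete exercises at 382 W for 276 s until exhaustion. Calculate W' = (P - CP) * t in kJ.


P - CP = 382 - 311 = 71 W
W' = 71 * 276 = 19596 J
= 19596 / 1000 = 19.596 kJ

19.596 kJ


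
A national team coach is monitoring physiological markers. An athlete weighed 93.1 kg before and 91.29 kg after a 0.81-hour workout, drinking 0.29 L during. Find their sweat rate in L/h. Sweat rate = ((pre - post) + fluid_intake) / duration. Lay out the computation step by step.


Body mass change = 1.81 kg
Total sweat loss = 1.81 + 0.29 = 2.1 L
Rate = 2.1 / 0.81 = 2.593 L/h

2.593 L/h


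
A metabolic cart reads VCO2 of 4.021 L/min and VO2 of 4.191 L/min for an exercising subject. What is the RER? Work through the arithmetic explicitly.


RER = VCO2 / VO2 = 4.021 / 4.191 = 0.9594

0.9594


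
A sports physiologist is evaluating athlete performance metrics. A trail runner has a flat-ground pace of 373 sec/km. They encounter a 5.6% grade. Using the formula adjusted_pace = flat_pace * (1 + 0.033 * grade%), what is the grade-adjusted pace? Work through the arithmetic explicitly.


Grade factor = 1 + 0.033 * 5.6 = 1.1848
Adjusted = 373 * 1.1848 = 441.93 sec/km

441.93 s/km


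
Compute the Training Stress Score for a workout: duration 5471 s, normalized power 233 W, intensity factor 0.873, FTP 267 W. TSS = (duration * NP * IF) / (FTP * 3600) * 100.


Product = 5471 * 233 * 0.873 = 1112850.639
Base = 267 * 3600 = 961200
TSS = 1112850.639 / 961200 * 100 = 115.78

115.78 TSS


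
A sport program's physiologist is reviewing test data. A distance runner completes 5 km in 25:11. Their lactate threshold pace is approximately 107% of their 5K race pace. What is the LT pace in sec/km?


Convert to seconds: 25 min 11 s = 1511 s
Pace per km = 1511 / 5 = 302.2 s/km
LT pace = 302.2 * 1.07 = 323.35 s/km

323.35 s/km


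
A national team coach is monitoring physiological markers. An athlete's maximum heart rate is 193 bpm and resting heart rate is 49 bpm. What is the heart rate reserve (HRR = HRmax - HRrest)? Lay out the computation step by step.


HRR = HRmax - HRrest
= 193 - 49
= 144 bpm

144 bpm


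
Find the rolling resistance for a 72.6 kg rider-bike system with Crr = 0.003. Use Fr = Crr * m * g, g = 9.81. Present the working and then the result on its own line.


m * g = 72.6 * 9.81 = 712.206 N
Fr = 0.003 * 712.206 = 2.137 N

2.137 N


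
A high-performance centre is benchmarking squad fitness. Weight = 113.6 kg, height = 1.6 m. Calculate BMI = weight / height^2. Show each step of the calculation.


height^2 = 1.6^2 = 2.56
BMI = 113.6 / 2.56 = 44.38 kg/m^2

44.38 kg/m^2


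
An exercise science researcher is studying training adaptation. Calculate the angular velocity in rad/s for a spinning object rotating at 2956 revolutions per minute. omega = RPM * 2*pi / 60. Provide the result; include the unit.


omega = RPM * 2*pi / 60
= 2956 * 6.28318531 / 60
= 309.552 rad/s

309.552 rad/s


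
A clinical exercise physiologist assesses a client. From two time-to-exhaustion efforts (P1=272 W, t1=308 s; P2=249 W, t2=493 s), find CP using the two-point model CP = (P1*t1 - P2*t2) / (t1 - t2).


Work in trial 1 = 83776 J
Work in trial 2 = 122757 J
Delta work = -38981 J
Delta time = -185 s
CP = -38981 / -185 = 210.71 W

210.71 W


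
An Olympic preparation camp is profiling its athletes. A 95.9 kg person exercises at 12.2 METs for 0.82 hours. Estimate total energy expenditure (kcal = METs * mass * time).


Energy = METs * mass(kg) * time(h)
= 12.2 * 95.9 * 0.82
= 959.38 kcal

959.38 kcal


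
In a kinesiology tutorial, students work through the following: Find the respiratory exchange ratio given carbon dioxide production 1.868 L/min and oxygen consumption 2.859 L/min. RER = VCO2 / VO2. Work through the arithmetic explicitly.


VCO2 = 1.868 L/min
VO2 = 2.859 L/min
RER = 1.868 / 2.859 = 0.6534

0.6534


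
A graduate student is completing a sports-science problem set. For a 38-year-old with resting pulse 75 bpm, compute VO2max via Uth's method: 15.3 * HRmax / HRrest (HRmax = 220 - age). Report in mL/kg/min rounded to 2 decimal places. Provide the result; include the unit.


Step 1: HRmax = 220 - 38 = 182 bpm
Step 2: Ratio = 182 / 75 = 2.4267
Step 3: VO2max = 15.3 * 2.4267 = 37.13 mL/kg/min

37.13 mL/kg/min


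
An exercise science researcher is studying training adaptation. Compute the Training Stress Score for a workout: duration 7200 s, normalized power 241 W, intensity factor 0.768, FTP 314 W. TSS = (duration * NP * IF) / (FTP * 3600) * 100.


Product = 7200 * 241 * 0.768 = 1332633.6
Base = 314 * 3600 = 1130400
TSS = 1332633.6 / 1130400 * 100 = 117.89

117.89 TSS


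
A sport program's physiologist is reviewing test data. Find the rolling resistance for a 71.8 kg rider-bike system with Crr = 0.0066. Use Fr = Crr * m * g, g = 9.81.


m * g = 71.8 * 9.81 = 704.358 N
Fr = 0.0066 * 704.358 = 4.649 N

4.649 N


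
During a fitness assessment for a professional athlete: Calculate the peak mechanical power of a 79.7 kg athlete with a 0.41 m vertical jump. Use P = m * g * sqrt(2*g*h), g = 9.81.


First, sqrt(2gh) = sqrt(2 * 9.81 * 0.41)
= sqrt(8.0442) = 2.83623 m/s
Power = 79.7 * 9.81 * 2.83623 = 2217.53 W

2217.53 W


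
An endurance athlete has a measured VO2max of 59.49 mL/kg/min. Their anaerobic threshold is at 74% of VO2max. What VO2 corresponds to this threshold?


Anaerobic threshold VO2 = VO2max * 74%
= 59.49 * 0.74
= 44.02 mL/kg/min

44.02 mL/kg/min


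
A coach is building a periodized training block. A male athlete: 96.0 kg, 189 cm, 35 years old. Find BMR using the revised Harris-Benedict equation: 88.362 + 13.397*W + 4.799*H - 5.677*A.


Intercept = 88.362
Weight contribution = 13.397 * 96.0 = 1286.112
Height contribution = 4.799 * 189 = 907.011
Age contribution = 5.677 * 35 = 198.695
BMR = 88.362 + 1286.112 + 907.011 - 198.695
= 2082.79 kcal/day

2082.79 kcal/day


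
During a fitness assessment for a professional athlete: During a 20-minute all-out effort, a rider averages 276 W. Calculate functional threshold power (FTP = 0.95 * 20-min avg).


FTP = 0.95 * 276
= 262.2 W

262.2 W


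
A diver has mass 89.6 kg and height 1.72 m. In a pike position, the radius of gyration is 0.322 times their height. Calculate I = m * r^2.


r = 0.322 * 1.72 = 0.55384 m
I = m * r^2 = 89.6 * 0.306739 = 27.484 kg*m^2

27.484 kg*m^2


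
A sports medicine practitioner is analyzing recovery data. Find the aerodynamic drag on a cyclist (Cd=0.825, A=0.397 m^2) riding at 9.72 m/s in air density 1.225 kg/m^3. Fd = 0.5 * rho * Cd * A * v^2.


Fd = 0.5 * 1.225 * 0.825 * 0.397 * 9.72^2
= 0.5 * 1.225 * 0.825 * 0.397 * 94.4784
= 18.953 N

18.953 N


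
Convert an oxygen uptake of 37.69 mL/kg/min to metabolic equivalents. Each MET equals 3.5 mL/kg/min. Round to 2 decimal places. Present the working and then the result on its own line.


One MET = 3.5 mL/kg/min
Number of METs = 37.69 / 3.5
= 10.77 METs

10.77 METs


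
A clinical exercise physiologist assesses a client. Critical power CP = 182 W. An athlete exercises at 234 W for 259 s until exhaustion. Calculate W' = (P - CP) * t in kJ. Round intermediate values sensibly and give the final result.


P - CP = 234 - 182 = 52 W
W' = 52 * 259 = 13468 J
= 13468 / 1000 = 13.468 kJ

13.468 kJ


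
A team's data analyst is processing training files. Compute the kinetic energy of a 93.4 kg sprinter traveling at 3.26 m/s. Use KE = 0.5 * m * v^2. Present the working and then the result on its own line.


Velocity squared = 10.6276
KE = 0.5 * 93.4 * 10.6276 = 496.31 J

496.31 J


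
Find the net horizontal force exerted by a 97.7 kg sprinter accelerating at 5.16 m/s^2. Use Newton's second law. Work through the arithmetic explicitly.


Newton's second law: F = m * a
F = 97.7 * 5.16 = 504.13 N

504.13 N


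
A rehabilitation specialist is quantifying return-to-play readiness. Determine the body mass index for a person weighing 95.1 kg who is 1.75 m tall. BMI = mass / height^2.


BMI = mass / height^2
= 95.1 / 1.75^2
= 95.1 / 3.0625
= 31.05 kg/m^2

31.05 kg/m^2


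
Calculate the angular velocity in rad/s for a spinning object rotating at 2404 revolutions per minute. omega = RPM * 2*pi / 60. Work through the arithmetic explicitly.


omega = RPM * 2*pi / 60
= 2404 * 6.28318531 / 60
= 251.746 rad/s

251.746 rad/s


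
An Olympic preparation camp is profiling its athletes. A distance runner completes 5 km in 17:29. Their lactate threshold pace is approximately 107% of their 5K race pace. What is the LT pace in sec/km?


Convert to seconds: 17 min 29 s = 1049 s
Pace per km = 1049 / 5 = 209.8 s/km
LT pace = 209.8 * 1.07 = 224.49 s/km

224.49 s/km


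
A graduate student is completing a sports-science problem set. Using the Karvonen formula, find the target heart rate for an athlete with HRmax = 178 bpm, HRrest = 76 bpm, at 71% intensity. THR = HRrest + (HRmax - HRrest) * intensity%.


HRR = 178 - 76 = 102
THR = 76 + 102 * 0.71
= 76 + 72.42
= 148.42 bpm

148.42 bpm


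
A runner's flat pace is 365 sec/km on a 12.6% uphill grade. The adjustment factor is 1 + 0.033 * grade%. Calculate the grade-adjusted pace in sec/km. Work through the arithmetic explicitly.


Factor = 1 + 0.033 * 12.6 = 1.4158
Adjusted pace = 365 * 1.4158
= 516.77 sec/km

516.77 s/km


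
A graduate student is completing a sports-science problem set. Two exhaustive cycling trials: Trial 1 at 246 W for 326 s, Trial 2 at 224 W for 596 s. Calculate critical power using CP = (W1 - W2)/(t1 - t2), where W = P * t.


W1 = 246 * 326 = 80196 J
W2 = 224 * 596 = 133504 J
CP = (80196 - 133504) / (326 - 596)
= -53308 / -270
= 197.44 W

197.44 W
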